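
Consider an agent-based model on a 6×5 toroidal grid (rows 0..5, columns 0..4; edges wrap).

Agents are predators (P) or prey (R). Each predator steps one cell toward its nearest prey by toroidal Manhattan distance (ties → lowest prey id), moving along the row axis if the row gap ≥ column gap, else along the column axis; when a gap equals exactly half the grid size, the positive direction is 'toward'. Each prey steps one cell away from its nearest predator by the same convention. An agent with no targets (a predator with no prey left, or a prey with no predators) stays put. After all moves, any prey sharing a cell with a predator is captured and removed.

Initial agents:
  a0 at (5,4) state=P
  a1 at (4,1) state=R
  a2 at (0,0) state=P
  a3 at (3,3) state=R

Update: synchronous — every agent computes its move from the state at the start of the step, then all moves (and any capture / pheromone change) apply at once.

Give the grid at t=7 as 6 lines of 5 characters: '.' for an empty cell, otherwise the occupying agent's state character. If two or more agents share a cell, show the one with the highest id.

.....
.....
...P.
.....
.R.R.
.....

t=1: a0@(5,0):P a1@(4,2):R a2@(5,0):P a3@(2,3):R
t=2: a0@(5,1):P a1@(4,3):R a2@(5,1):P a3@(1,3):R
t=3: a0@(5,2):P a1@(4,4):R a2@(5,2):P a3@(2,3):R
t=4: a0@(5,3):P a1@(4,0):R a2@(5,3):P a3@(1,3):R
t=5: a0@(0,3):P a1@(4,1):R a2@(0,3):P a3@(2,3):R
t=6: a0@(1,3):P a1@(3,1):R a2@(1,3):P a3@(3,3):R
t=7: a0@(2,3):P a1@(4,1):R a2@(2,3):P a3@(4,3):R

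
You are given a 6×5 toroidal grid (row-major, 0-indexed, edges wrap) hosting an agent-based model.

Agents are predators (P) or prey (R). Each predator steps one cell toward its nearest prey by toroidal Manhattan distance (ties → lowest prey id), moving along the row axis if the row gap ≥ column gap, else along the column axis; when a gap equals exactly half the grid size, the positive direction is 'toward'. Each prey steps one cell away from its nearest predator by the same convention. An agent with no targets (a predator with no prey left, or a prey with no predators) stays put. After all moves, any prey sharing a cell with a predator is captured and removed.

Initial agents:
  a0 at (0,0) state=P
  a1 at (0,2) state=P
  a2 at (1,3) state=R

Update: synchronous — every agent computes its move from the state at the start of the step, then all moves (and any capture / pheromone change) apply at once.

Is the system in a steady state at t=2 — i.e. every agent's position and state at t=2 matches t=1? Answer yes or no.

t=1: a0@(0,4):P a1@(1,2):P a2@(2,3):R
t=2: a0@(1,4):P a1@(2,2):P a2@(3,3):R

no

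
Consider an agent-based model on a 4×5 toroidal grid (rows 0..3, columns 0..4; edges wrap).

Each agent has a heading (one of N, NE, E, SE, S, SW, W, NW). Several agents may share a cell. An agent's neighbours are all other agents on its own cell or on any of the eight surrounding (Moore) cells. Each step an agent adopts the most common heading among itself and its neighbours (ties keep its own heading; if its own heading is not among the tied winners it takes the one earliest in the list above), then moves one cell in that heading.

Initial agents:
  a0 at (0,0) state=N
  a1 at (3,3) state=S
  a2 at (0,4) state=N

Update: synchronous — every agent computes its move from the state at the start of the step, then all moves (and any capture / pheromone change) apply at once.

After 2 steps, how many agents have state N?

t=1: a0@(3,0):N a1@(0,3):S a2@(3,4):N
t=2: a0@(2,0):N a1@(1,3):S a2@(2,4):N

2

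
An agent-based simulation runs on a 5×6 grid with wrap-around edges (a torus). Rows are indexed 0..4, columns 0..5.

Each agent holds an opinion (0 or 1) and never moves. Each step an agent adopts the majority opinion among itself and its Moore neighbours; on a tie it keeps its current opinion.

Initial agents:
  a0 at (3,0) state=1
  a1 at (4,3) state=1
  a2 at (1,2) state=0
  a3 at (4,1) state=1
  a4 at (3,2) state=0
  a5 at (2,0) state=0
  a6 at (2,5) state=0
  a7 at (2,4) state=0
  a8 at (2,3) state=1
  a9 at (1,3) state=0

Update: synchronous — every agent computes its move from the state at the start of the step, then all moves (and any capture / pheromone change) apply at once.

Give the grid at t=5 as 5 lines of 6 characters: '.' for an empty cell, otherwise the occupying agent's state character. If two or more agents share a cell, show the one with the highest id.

......
..00..
0..000
1.1...
.1.1..

t=1: a0@(3,0):1 a1@(4,3):1 a2@(1,2):0 a3@(4,1):1 a4@(3,2):1 a5@(2,0):0 a6@(2,5):0 a7@(2,4):0 a8@(2,3):0 a9@(1,3):0
t=2: (unchanged — steady state)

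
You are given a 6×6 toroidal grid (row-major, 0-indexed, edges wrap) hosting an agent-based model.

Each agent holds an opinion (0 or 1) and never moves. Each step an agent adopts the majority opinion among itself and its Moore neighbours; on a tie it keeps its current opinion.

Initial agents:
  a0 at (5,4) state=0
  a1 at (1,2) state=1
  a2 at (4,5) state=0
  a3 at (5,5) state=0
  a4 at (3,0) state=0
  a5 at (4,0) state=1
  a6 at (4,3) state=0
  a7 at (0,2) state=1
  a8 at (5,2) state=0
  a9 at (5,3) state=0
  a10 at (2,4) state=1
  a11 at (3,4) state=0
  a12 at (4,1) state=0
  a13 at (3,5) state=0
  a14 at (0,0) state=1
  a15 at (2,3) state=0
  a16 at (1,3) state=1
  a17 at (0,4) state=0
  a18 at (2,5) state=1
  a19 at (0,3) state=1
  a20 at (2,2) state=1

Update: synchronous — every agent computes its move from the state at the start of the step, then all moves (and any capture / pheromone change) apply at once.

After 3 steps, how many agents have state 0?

13

t=1: a0@(5,4):0 a1@(1,2):1 a2@(4,5):0 a3@(5,5):0 a4@(3,0):0 a5@(4,0):0 a6@(4,3):0 a7@(0,2):1 a8@(5,2):0 a9@(5,3):0 a10@(2,4):1 a11@(3,4):0 a12@(4,1):0 a13@(3,5):0 a14@(0,0):1 a15@(2,3):1 a16@(1,3):1 a17@(0,4):0 a18@(2,5):0 a19@(0,3):1 a20@(2,2):1
t=2: (unchanged — steady state)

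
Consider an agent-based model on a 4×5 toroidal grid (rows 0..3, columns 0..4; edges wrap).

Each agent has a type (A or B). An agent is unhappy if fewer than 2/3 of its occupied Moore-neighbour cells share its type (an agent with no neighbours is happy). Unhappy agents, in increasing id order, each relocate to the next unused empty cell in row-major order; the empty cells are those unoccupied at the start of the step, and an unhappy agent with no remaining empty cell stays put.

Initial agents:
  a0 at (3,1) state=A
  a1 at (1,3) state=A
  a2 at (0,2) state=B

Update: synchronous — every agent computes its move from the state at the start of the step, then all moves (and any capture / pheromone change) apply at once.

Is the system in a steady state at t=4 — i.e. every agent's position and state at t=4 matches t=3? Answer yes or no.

t=1: a0@(0,0):A a1@(0,1):A a2@(0,3):B
t=2: (unchanged — steady state)

yes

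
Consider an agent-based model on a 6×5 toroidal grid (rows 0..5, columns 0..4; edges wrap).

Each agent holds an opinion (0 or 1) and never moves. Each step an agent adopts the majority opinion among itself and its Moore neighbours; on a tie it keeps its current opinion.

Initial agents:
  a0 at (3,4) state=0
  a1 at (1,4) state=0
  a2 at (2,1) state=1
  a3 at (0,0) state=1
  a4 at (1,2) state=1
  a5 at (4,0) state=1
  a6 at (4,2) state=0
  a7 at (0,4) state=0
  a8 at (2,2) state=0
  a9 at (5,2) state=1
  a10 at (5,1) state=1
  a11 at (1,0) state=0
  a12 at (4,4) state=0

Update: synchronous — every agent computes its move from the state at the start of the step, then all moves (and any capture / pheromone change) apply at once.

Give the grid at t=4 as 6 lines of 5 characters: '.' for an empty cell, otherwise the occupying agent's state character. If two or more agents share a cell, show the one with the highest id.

t=1: a0@(3,4):0 a1@(1,4):0 a2@(2,1):1 a3@(0,0):0 a4@(1,2):1 a5@(4,0):1 a6@(4,2):1 a7@(0,4):0 a8@(2,2):1 a9@(5,2):1 a10@(5,1):1 a11@(1,0):0 a12@(4,4):0
t=2: (unchanged — steady state)

0...0
0.1.0
.11..
....0
1.1.0
.11..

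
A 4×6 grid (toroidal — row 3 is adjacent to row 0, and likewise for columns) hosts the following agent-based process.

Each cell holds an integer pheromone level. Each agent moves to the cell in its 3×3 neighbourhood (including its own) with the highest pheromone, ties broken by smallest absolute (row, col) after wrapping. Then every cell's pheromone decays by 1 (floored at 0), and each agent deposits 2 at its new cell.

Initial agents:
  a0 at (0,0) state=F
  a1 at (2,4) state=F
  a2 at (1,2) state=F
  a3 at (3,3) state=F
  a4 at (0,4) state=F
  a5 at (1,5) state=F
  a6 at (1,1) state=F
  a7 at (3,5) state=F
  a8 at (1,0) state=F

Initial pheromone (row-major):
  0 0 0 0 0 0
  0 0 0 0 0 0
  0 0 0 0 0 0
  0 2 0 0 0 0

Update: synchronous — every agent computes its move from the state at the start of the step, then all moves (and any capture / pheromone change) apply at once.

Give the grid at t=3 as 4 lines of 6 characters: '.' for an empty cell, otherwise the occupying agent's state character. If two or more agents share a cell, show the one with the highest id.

F.F...
......
......
......

t=1: a0@(3,1) a1@(1,3) a2@(0,1) a3@(0,2) a4@(0,3) a5@(0,0) a6@(0,0) a7@(0,0) a8@(0,0) | pheromone: 8 2 2 2 0 0 / 0 0 0 2 0 0 / 0 0 0 0 0 0 / 0 3 0 0 0 0
t=2: a0@(0,0) a1@(0,2) a2@(0,0) a3@(3,1) a4@(0,2) a5@(0,0) a6@(0,0) a7@(0,0) a8@(0,0) | pheromone: 19 1 5 1 0 0 / 0 0 0 1 0 0 / 0 0 0 0 0 0 / 0 4 0 0 0 0
t=3: a0@(0,0) a1@(0,2) a2@(0,0) a3@(0,0) a4@(0,2) a5@(0,0) a6@(0,0) a7@(0,0) a8@(0,0) | pheromone: 32 0 8 0 0 0 / 0 0 0 0 0 0 / 0 0 0 0 0 0 / 0 3 0 0 0 0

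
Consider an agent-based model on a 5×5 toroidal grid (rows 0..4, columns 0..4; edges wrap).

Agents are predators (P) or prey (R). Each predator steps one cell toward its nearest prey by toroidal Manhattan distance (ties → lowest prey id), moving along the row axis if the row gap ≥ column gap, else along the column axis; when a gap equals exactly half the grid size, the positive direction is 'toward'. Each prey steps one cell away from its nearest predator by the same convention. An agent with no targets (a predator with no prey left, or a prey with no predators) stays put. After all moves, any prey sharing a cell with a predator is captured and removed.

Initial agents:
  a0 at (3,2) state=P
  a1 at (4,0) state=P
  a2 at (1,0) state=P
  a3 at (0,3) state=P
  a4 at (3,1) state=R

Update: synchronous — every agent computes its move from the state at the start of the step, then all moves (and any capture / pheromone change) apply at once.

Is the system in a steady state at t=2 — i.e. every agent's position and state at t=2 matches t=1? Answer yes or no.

yes

t=1: a0@(3,1):P a1@(3,0):P a2@(2,0):P a3@(4,3):P
t=2: (unchanged — steady state)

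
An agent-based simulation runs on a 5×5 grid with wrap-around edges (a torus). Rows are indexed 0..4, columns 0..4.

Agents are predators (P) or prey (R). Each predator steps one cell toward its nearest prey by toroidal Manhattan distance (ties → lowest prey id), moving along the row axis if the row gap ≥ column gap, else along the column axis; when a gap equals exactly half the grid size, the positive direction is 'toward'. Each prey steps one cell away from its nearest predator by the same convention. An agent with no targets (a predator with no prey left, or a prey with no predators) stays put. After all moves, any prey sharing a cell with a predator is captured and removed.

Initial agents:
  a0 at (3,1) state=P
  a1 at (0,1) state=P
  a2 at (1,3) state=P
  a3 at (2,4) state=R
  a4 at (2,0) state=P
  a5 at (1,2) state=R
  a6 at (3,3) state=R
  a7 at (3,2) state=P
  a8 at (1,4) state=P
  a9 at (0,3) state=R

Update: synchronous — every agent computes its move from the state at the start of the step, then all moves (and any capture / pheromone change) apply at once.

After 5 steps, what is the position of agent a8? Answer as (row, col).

t=1: a0@(3,2):P a1@(1,1):P a2@(1,2):P a3@(2,3):R a4@(2,4):P a6@(3,4):R a7@(3,3):P a8@(2,4):P a9@(4,3):R
t=2: a0@(2,2):P a1@(1,2):P a2@(2,2):P a4@(2,3):P a6@(4,4):R a7@(2,3):P a8@(2,3):P a9@(0,3):R
t=3: a0@(1,2):P a1@(0,2):P a2@(1,2):P a4@(1,3):P a6@(0,4):R a7@(1,3):P a8@(1,3):P a9@(4,3):R
t=4: a0@(1,3):P a1@(0,3):P a2@(1,3):P a4@(0,3):P a6@(0,0):R a7@(0,3):P a8@(0,3):P a9@(3,3):R
t=5: a0@(2,3):P a1@(0,4):P a2@(2,3):P a4@(0,4):P a6@(0,1):R a7@(0,4):P a8@(0,4):P a9@(4,3):R

(0, 4)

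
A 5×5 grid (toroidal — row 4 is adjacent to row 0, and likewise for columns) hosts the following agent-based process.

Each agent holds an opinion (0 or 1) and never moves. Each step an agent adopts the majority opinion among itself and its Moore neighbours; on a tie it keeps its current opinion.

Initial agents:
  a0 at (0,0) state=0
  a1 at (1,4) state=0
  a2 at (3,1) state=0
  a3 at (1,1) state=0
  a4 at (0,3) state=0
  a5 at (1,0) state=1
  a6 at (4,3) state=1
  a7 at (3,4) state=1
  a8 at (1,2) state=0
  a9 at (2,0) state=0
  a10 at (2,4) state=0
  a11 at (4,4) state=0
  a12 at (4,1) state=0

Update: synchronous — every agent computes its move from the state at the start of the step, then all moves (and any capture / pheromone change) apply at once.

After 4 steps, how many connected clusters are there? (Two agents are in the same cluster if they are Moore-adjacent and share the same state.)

t=1: a0@(0,0):0 a1@(1,4):0 a2@(3,1):0 a3@(1,1):0 a4@(0,3):0 a5@(1,0):0 a6@(4,3):1 a7@(3,4):0 a8@(1,2):0 a9@(2,0):0 a10@(2,4):0 a11@(4,4):0 a12@(4,1):0
t=2: a0@(0,0):0 a1@(1,4):0 a2@(3,1):0 a3@(1,1):0 a4@(0,3):0 a5@(1,0):0 a6@(4,3):0 a7@(3,4):0 a8@(1,2):0 a9@(2,0):0 a10@(2,4):0 a11@(4,4):0 a12@(4,1):0
t=3: (unchanged — steady state)

1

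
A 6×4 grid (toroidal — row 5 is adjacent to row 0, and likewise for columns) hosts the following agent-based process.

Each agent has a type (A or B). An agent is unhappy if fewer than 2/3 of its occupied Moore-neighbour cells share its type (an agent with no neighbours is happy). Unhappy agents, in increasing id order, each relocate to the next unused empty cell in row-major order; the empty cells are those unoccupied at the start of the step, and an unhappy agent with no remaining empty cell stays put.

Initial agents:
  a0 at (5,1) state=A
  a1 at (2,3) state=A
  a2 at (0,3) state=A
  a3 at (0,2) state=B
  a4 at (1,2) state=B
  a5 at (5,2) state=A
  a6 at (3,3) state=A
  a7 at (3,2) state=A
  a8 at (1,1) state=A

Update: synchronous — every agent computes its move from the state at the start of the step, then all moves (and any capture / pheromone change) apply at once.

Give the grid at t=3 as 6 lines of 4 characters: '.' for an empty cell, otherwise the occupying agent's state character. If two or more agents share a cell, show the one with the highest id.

t=1: a0@(0,0):A a1@(2,3):A a2@(0,1):A a3@(1,0):B a4@(1,3):B a5@(5,2):A a6@(3,3):A a7@(3,2):A a8@(2,0):A
t=2: a0@(0,2):A a1@(0,3):A a2@(0,1):A a3@(1,1):B a4@(1,2):B a5@(5,2):A a6@(3,3):A a7@(3,2):A a8@(2,1):A
t=3: a0@(0,0):A a1@(0,3):A a2@(1,0):A a3@(1,3):B a4@(2,0):B a5@(5,2):A a6@(3,3):A a7@(3,2):A a8@(2,2):A

A..A
A..B
B.A.
..AA
....
..A.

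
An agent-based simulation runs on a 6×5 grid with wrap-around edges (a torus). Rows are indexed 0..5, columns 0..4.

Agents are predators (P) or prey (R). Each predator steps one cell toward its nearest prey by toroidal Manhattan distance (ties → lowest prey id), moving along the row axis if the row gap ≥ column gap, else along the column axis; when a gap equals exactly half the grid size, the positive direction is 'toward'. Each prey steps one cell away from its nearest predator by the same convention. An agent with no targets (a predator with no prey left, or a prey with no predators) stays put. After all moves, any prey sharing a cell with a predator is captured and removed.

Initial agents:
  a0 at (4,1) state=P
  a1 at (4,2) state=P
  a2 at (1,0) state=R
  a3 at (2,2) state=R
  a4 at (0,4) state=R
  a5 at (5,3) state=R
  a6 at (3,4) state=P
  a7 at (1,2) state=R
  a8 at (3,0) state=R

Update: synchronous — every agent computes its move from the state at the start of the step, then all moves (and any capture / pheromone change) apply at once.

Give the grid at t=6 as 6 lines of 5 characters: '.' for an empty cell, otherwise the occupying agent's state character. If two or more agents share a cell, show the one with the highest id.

t=1: a0@(3,1):P a1@(3,2):P a2@(0,0):R a3@(1,2):R a4@(5,4):R a5@(0,3):R a6@(3,0):P a7@(0,2):R
t=2: a0@(2,1):P a1@(2,2):P a2@(5,0):R a3@(0,2):R a4@(0,4):R a5@(5,3):R a6@(4,0):P a7@(5,2):R
t=3: a0@(1,1):P a1@(1,2):P a2@(0,0):R a3@(5,2):R a4@(1,4):R a5@(5,2):R a6@(5,0):P a7@(4,2):R
t=4: a0@(0,1):P a1@(0,2):P a2@(1,0):R a3@(4,2):R a4@(1,3):R a5@(4,2):R a6@(0,0):P a7@(3,2):R
t=5: a0@(1,1):P a1@(5,2):P a2@(2,0):R a3@(3,2):R a4@(2,3):R a5@(3,2):R a6@(1,0):P a7@(2,2):R
t=6: a0@(2,1):P a1@(4,2):P a2@(3,0):R a3@(2,2):R a4@(2,4):R a5@(2,2):R a6@(2,0):P a7@(3,2):R

.....
.....
PPR.R
R.R..
..P..
.....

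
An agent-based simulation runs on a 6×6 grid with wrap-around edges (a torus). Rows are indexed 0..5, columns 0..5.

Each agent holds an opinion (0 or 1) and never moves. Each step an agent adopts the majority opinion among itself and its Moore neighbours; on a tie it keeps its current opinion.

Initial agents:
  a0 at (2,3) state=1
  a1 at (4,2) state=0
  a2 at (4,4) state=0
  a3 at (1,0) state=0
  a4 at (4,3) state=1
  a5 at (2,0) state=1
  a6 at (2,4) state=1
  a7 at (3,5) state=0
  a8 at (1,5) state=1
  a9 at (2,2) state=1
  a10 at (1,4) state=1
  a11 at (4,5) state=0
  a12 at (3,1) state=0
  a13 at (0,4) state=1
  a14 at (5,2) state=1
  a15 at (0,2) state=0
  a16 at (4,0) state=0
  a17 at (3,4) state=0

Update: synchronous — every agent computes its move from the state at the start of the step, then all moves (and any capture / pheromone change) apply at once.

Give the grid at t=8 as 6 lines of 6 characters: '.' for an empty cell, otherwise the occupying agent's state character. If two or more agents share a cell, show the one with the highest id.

..0.1.
1...11
0.111.
.0..00
0.0000
..0...

t=1: a0@(2,3):1 a1@(4,2):0 a2@(4,4):0 a3@(1,0):1 a4@(4,3):0 a5@(2,0):0 a6@(2,4):1 a7@(3,5):0 a8@(1,5):1 a9@(2,2):1 a10@(1,4):1 a11@(4,5):0 a12@(3,1):0 a13@(0,4):1 a14@(5,2):1 a15@(0,2):0 a16@(4,0):0 a17@(3,4):0
t=2: a0@(2,3):1 a1@(4,2):0 a2@(4,4):0 a3@(1,0):1 a4@(4,3):0 a5@(2,0):0 a6@(2,4):1 a7@(3,5):0 a8@(1,5):1 a9@(2,2):1 a10@(1,4):1 a11@(4,5):0 a12@(3,1):0 a13@(0,4):1 a14@(5,2):0 a15@(0,2):0 a16@(4,0):0 a17@(3,4):0
t=3: (unchanged — steady state)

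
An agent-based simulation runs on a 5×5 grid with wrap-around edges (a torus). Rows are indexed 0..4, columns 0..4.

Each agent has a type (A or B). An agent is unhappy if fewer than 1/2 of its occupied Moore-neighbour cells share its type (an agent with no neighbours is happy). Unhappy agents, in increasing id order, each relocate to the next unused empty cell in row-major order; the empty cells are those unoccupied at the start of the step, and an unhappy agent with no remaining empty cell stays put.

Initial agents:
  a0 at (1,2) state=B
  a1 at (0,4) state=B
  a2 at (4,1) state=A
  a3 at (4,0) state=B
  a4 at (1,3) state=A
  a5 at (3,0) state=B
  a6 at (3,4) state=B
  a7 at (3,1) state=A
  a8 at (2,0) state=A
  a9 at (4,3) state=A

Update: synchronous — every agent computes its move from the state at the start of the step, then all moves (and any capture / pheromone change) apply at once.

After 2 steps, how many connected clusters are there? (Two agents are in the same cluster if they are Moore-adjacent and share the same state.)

2

t=1: a0@(0,0):B a1@(0,1):B a2@(0,2):A a3@(4,0):B a4@(0,3):A a5@(1,0):B a6@(3,4):B a7@(3,1):A a8@(1,1):A a9@(1,4):A
t=2: a0@(0,0):B a1@(0,1):B a2@(0,2):A a3@(4,0):B a4@(0,3):A a5@(1,0):B a6@(3,4):B a7@(0,4):A a8@(1,2):A a9@(1,3):A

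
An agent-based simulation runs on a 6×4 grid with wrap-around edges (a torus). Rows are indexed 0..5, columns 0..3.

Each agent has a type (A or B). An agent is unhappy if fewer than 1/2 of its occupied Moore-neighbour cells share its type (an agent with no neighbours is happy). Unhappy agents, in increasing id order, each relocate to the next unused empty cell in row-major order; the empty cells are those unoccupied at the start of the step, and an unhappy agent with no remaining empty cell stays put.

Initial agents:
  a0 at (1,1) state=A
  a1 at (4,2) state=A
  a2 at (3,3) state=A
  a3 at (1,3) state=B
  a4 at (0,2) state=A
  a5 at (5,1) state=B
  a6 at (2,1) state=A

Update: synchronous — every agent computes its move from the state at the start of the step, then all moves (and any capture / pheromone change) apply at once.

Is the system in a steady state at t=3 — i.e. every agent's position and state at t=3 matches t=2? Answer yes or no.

no

t=1: a0@(1,1):A a1@(4,2):A a2@(3,3):A a3@(0,0):B a4@(0,1):A a5@(0,3):B a6@(2,1):A
t=2: a0@(1,1):A a1@(4,2):A a2@(3,3):A a3@(0,2):B a4@(0,1):A a5@(0,3):B a6@(2,1):A
t=3: a0@(1,1):A a1@(4,2):A a2@(3,3):A a3@(0,0):B a4@(0,1):A a5@(0,3):B a6@(2,1):A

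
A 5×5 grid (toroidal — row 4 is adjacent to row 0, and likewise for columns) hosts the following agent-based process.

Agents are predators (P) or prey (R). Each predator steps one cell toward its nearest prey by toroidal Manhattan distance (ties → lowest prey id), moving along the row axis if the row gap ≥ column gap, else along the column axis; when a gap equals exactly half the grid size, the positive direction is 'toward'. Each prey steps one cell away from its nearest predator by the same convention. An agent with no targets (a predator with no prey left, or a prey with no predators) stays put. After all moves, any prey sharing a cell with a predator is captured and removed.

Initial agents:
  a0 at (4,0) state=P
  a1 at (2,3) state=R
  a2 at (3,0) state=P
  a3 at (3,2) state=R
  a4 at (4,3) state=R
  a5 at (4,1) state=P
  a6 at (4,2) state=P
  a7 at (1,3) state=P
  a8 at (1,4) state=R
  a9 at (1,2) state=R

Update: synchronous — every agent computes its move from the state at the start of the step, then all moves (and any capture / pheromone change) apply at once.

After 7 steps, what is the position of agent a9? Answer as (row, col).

(2, 1)

t=1: a0@(4,4):P a1@(3,3):R a2@(3,1):P a3@(2,2):R a5@(3,1):P a6@(3,2):P a7@(2,3):P a8@(1,0):R a9@(1,1):R
t=2: a0@(3,4):P a2@(3,2):P a3@(1,2):R a5@(3,2):P a6@(3,3):P a7@(3,3):P a8@(2,0):R a9@(0,1):R
t=3: a0@(2,4):P a2@(2,2):P a3@(0,2):R a5@(2,2):P a6@(2,3):P a7@(2,3):P a8@(1,0):R a9@(1,1):R
t=4: a0@(1,4):P a2@(1,2):P a3@(4,2):R a5@(1,2):P a6@(1,3):P a7@(1,3):P a8@(0,0):R a9@(0,1):R
t=5: a0@(0,4):P a2@(0,2):P a3@(3,2):R a5@(0,2):P a6@(0,3):P a7@(0,3):P a8@(4,0):R a9@(4,1):R
t=6: a0@(4,4):P a2@(4,2):P a3@(2,2):R a5@(4,2):P a6@(4,3):P a7@(4,3):P a8@(3,0):R a9@(3,1):R
t=7: a0@(3,4):P a2@(3,2):P a3@(1,2):R a5@(3,2):P a6@(3,3):P a7@(3,3):P a8@(2,0):R a9@(2,1):R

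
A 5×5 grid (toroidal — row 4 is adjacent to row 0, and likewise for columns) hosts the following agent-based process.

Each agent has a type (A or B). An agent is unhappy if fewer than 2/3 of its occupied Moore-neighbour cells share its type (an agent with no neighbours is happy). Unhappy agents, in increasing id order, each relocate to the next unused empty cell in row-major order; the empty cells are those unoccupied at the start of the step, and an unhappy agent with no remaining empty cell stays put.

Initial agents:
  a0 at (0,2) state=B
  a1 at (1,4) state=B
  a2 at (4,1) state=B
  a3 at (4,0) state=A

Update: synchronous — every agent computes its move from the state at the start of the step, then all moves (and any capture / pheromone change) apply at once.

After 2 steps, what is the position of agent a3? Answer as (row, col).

(1, 0)

t=1: a0@(0,2):B a1@(1,4):B a2@(0,0):B a3@(0,1):A
t=2: a0@(0,3):B a1@(1,4):B a2@(0,4):B a3@(1,0):A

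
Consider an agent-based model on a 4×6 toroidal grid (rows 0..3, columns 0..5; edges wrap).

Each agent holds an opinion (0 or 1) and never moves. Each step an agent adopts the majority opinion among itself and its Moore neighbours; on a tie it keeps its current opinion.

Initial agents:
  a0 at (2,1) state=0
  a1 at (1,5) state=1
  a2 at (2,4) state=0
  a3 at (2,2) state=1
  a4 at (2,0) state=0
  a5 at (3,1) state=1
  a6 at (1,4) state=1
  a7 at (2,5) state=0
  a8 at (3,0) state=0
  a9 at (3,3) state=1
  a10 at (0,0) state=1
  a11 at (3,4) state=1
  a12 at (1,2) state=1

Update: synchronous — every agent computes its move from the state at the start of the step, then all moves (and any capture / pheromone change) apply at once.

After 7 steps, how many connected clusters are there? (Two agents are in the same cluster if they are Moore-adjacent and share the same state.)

t=1: a0@(2,1):0 a1@(1,5):1 a2@(2,4):1 a3@(2,2):1 a4@(2,0):0 a5@(3,1):1 a6@(1,4):1 a7@(2,5):0 a8@(3,0):0 a9@(3,3):1 a10@(0,0):1 a11@(3,4):1 a12@(1,2):1
t=2: a0@(2,1):0 a1@(1,5):1 a2@(2,4):1 a3@(2,2):1 a4@(2,0):0 a5@(3,1):1 a6@(1,4):1 a7@(2,5):1 a8@(3,0):0 a9@(3,3):1 a10@(0,0):1 a11@(3,4):1 a12@(1,2):1
t=3: (unchanged — steady state)

2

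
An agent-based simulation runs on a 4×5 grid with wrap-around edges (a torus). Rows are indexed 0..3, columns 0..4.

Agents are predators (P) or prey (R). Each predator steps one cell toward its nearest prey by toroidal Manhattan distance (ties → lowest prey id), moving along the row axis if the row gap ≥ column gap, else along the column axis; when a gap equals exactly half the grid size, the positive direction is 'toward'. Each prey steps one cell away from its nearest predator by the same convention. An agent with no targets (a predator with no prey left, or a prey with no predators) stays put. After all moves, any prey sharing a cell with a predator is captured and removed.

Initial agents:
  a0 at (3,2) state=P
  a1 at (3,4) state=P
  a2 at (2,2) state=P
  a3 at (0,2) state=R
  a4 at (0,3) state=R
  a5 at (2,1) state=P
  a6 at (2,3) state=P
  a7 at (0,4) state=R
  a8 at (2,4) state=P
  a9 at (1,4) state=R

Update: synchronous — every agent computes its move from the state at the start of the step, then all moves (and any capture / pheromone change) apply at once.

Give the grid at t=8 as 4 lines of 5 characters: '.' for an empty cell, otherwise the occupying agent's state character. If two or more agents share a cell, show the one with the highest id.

t=1: a0@(0,2):P a1@(0,4):P a2@(3,2):P a3@(1,2):R a4@(1,3):R a5@(3,1):P a6@(3,3):P a8@(1,4):P
t=2: a0@(1,2):P a1@(1,4):P a2@(0,2):P a3@(2,2):R a5@(0,1):P a6@(0,3):P a8@(1,3):P
t=3: a0@(2,2):P a1@(1,3):P a2@(1,2):P a3@(3,2):R a5@(1,1):P a6@(1,3):P a8@(2,3):P
t=4: a0@(3,2):P a1@(2,3):P a2@(2,2):P a3@(0,2):R a5@(2,1):P a6@(2,3):P a8@(3,3):P
t=5: a0@(0,2):P a1@(3,3):P a2@(3,2):P a3@(1,2):R a5@(3,1):P a6@(3,3):P a8@(0,3):P
t=6: a0@(1,2):P a1@(0,3):P a2@(0,2):P a3@(2,2):R a5@(0,1):P a6@(0,3):P a8@(1,3):P
t=7: a0@(2,2):P a1@(1,3):P a2@(1,2):P a3@(3,2):R a5@(1,1):P a6@(1,3):P a8@(2,3):P
t=8: a0@(3,2):P a1@(2,3):P a2@(2,2):P a3@(0,2):R a5@(2,1):P a6@(2,3):P a8@(3,3):P

..R..
.....
.PPP.
..PP.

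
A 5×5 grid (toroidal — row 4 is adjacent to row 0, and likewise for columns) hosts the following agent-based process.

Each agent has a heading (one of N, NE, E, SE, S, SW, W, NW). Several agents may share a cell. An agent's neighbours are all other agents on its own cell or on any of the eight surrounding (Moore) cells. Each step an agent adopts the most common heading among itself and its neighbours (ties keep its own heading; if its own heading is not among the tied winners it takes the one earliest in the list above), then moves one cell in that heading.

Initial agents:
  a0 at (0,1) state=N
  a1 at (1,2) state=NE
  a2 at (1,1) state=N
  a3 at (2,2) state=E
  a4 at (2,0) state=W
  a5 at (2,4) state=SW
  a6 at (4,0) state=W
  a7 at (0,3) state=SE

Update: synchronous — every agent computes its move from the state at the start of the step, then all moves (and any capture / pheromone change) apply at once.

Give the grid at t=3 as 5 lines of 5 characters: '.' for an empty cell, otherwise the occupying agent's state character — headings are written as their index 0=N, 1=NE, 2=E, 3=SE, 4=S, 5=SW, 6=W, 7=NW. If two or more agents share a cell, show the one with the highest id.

t=1: a0@(4,1):N a1@(0,2):N a2@(0,1):N a3@(2,3):E a4@(2,4):W a5@(3,3):SW a6@(4,4):W a7@(1,4):SE
t=2: a0@(3,1):N a1@(4,2):N a2@(4,1):N a3@(2,4):E a4@(2,3):W a5@(3,2):W a6@(4,3):W a7@(2,0):SE
t=3: a0@(2,1):N a1@(3,2):N a2@(3,1):N a3@(2,0):E a4@(2,2):W a5@(3,1):W a6@(4,2):W a7@(3,1):SE

.....
.....
206..
.30..
..6..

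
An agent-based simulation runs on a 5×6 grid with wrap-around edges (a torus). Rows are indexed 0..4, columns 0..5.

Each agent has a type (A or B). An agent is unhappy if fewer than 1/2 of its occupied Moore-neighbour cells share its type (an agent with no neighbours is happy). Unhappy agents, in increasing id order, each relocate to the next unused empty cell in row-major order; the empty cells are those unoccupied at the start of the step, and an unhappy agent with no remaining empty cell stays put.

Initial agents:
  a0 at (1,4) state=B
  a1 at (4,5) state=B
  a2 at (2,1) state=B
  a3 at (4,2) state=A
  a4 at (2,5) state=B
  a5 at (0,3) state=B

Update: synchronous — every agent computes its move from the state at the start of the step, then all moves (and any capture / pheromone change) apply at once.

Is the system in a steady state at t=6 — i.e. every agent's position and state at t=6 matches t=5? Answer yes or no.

t=1: a0@(1,4):B a1@(4,5):B a2@(2,1):B a3@(0,0):A a4@(2,5):B a5@(0,3):B
t=2: a0@(1,4):B a1@(0,1):B a2@(2,1):B a3@(0,2):A a4@(2,5):B a5@(0,3):B
t=3: a0@(1,4):B a1@(0,0):B a2@(2,1):B a3@(0,4):A a4@(2,5):B a5@(0,3):B
t=4: a0@(1,4):B a1@(0,0):B a2@(2,1):B a3@(0,1):A a4@(2,5):B a5@(0,3):B
t=5: a0@(1,4):B a1@(0,2):B a2@(2,1):B a3@(0,4):A a4@(2,5):B a5@(0,3):B
t=6: a0@(1,4):B a1@(0,2):B a2@(2,1):B a3@(0,0):A a4@(2,5):B a5@(0,3):B

no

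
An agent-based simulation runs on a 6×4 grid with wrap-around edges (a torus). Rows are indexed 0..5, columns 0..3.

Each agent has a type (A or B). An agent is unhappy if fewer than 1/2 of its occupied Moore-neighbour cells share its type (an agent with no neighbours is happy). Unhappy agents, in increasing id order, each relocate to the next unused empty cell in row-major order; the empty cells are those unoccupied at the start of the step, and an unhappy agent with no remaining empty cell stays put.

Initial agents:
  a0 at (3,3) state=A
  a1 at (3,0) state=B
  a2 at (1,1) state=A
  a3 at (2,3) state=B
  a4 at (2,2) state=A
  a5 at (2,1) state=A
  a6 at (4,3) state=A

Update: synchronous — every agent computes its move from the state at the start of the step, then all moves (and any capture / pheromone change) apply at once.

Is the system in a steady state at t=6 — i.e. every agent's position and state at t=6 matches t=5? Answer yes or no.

t=1: a0@(3,3):A a1@(0,0):B a2@(1,1):A a3@(0,1):B a4@(2,2):A a5@(2,1):A a6@(4,3):A
t=2: (unchanged — steady state)

yes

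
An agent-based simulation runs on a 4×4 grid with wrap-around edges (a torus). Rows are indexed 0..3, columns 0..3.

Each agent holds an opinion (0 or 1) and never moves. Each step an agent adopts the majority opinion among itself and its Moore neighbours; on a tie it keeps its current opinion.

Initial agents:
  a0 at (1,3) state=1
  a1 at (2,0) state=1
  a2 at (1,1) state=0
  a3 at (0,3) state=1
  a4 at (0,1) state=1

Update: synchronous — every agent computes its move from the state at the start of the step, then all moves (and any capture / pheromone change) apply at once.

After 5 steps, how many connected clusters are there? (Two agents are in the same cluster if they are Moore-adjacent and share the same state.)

t=1: a0@(1,3):1 a1@(2,0):1 a2@(1,1):1 a3@(0,3):1 a4@(0,1):1
t=2: (unchanged — steady state)

1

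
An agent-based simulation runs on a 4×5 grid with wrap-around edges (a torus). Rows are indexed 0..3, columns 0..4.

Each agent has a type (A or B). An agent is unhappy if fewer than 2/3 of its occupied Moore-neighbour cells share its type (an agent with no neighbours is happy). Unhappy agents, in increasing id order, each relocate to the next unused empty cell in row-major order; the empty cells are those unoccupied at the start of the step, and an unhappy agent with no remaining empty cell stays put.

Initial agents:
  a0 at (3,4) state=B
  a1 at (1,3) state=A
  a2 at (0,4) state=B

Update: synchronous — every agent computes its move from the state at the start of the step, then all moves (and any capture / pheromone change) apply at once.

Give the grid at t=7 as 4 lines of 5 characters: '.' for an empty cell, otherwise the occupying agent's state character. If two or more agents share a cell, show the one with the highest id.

t=1: a0@(3,4):B a1@(0,0):A a2@(0,1):B
t=2: a0@(0,2):B a1@(0,3):A a2@(0,4):B
t=3: a0@(0,0):B a1@(0,1):A a2@(1,0):B
t=4: a0@(0,2):B a1@(0,3):A a2@(0,4):B
t=5: a0@(0,0):B a1@(0,1):A a2@(1,0):B
t=6: a0@(0,2):B a1@(0,3):A a2@(0,4):B
t=7: a0@(0,0):B a1@(0,1):A a2@(1,0):B

BA...
B....
.....
.....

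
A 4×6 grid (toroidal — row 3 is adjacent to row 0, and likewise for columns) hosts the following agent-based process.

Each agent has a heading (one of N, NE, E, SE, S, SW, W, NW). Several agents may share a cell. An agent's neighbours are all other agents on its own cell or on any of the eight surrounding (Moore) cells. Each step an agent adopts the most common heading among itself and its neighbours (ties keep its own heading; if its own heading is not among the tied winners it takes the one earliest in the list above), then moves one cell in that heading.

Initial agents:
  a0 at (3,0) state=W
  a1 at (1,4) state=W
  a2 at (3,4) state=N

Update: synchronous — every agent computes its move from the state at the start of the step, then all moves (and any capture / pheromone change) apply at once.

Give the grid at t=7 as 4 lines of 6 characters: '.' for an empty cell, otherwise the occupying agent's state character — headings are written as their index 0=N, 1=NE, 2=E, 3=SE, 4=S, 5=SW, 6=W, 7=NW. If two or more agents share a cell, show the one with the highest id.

......
...6..
....6.
.....6

t=1: a0@(3,5):W a1@(1,3):W a2@(2,4):N
t=2: a0@(3,4):W a1@(1,2):W a2@(2,3):W
t=3: a0@(3,3):W a1@(1,1):W a2@(2,2):W
t=4: a0@(3,2):W a1@(1,0):W a2@(2,1):W
t=5: a0@(3,1):W a1@(1,5):W a2@(2,0):W
t=6: a0@(3,0):W a1@(1,4):W a2@(2,5):W
t=7: a0@(3,5):W a1@(1,3):W a2@(2,4):W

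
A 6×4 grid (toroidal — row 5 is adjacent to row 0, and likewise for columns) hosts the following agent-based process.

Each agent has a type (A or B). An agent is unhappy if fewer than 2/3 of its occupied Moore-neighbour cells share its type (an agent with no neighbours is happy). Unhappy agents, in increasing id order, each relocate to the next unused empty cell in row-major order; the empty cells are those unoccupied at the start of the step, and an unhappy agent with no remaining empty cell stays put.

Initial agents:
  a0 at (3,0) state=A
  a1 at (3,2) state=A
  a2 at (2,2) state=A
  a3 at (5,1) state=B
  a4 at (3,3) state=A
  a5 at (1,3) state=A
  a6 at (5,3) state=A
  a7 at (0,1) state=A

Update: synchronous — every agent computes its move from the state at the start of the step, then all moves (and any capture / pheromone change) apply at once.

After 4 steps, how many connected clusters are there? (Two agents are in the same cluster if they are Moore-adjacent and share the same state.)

t=1: a0@(3,0):A a1@(3,2):A a2@(2,2):A a3@(0,0):B a4@(3,3):A a5@(1,3):A a6@(5,3):A a7@(0,2):A
t=2: a0@(3,0):A a1@(3,2):A a2@(2,2):A a3@(0,1):B a4@(3,3):A a5@(1,3):A a6@(0,3):A a7@(0,2):A
t=3: a0@(3,0):A a1@(3,2):A a2@(2,2):A a3@(0,0):B a4@(3,3):A a5@(1,3):A a6@(0,3):A a7@(0,2):A
t=4: a0@(3,0):A a1@(3,2):A a2@(2,2):A a3@(0,1):B a4@(3,3):A a5@(1,3):A a6@(0,3):A a7@(0,2):A

2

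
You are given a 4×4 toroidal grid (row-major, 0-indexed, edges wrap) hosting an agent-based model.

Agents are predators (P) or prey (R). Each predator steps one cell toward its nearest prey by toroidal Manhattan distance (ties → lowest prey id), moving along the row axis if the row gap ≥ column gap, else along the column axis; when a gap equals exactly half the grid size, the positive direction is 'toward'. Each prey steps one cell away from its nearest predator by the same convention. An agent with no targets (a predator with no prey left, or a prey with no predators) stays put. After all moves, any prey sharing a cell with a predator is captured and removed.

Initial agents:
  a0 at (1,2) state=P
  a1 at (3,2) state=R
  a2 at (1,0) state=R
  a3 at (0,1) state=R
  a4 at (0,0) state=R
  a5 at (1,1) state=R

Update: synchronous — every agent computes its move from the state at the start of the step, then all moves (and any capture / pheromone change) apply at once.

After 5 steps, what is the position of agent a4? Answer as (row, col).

(0, 3)

t=1: a0@(1,1):P a1@(2,2):R a2@(1,3):R a3@(3,1):R a4@(0,3):R a5@(1,0):R
t=2: a0@(1,0):P a1@(3,2):R a2@(1,2):R a3@(2,1):R a4@(0,2):R a5@(1,3):R
t=3: a0@(1,3):P a1@(2,2):R a2@(1,1):R a3@(3,1):R a4@(0,1):R a5@(1,2):R
t=4: a0@(1,2):P a1@(3,2):R a2@(1,0):R a3@(2,1):R a4@(0,0):R a5@(1,1):R
t=5: a0@(1,1):P a1@(2,2):R a2@(1,3):R a3@(3,1):R a4@(0,3):R a5@(1,0):R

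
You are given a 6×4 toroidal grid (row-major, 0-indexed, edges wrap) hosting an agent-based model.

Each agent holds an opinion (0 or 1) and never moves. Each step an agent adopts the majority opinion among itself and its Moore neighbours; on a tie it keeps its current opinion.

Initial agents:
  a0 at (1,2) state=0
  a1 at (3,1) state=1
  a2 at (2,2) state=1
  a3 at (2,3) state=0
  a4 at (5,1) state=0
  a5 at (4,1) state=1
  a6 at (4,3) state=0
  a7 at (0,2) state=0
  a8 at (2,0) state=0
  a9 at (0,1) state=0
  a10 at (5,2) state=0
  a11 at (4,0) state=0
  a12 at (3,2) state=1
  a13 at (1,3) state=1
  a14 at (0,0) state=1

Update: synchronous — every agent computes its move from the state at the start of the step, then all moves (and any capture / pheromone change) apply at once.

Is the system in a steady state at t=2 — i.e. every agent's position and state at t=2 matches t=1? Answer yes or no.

t=1: a0@(1,2):0 a1@(3,1):1 a2@(2,2):1 a3@(2,3):0 a4@(5,1):0 a5@(4,1):1 a6@(4,3):0 a7@(0,2):0 a8@(2,0):0 a9@(0,1):0 a10@(5,2):0 a11@(4,0):0 a12@(3,2):1 a13@(1,3):0 a14@(0,0):1
t=2: a0@(1,2):0 a1@(3,1):1 a2@(2,2):1 a3@(2,3):0 a4@(5,1):0 a5@(4,1):1 a6@(4,3):0 a7@(0,2):0 a8@(2,0):0 a9@(0,1):0 a10@(5,2):0 a11@(4,0):0 a12@(3,2):1 a13@(1,3):0 a14@(0,0):0

no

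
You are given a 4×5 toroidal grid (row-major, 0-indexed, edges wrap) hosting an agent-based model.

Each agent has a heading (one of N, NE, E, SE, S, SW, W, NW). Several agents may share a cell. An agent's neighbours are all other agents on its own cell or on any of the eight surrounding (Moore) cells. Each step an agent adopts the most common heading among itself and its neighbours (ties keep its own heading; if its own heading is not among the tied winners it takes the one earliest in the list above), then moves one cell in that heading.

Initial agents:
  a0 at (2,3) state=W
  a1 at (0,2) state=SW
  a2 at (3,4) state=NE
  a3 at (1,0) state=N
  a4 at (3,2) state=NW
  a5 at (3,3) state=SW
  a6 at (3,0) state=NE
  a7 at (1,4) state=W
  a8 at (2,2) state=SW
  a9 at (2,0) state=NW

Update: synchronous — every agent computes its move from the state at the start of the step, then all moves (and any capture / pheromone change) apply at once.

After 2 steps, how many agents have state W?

2

t=1: a0@(2,2):W a1@(1,1):SW a2@(2,0):NE a3@(0,0):N a4@(0,1):SW a5@(0,2):SW a6@(2,1):NE a7@(1,3):W a8@(3,1):SW a9@(1,1):NE
t=2: a0@(2,1):W a1@(2,0):SW a2@(1,1):NE a3@(1,4):SW a4@(1,0):SW a5@(1,1):SW a6@(1,2):NE a7@(1,2):W a8@(0,0):SW a9@(0,2):NE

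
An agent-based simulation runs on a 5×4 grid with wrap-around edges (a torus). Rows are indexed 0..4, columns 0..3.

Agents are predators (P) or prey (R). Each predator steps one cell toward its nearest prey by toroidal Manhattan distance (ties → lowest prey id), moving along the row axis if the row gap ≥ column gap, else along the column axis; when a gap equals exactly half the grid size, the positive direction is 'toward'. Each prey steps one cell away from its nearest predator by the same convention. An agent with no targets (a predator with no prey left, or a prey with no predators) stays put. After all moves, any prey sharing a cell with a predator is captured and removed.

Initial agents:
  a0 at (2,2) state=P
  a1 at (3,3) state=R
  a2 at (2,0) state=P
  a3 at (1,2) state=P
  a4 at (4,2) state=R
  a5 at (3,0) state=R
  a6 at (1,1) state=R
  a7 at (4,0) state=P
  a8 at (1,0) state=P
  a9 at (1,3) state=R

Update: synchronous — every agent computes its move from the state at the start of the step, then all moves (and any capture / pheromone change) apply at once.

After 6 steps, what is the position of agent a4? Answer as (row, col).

(0, 2)

t=1: a0@(3,2):P a1@(4,3):R a2@(3,0):P a3@(1,1):P a4@(0,2):R a5@(4,0):R a6@(1,0):R a7@(3,0):P a8@(1,1):P a9@(1,0):R
t=2: a0@(4,2):P a1@(0,3):R a2@(4,0):P a3@(1,0):P a4@(1,2):R a5@(0,0):R a6@(1,3):R a7@(4,0):P a8@(1,0):P a9@(1,3):R
t=3: a0@(0,2):P a1@(1,3):R a2@(0,0):P a3@(0,0):P a4@(2,2):R a5@(1,0):R a6@(1,2):R a7@(0,0):P a8@(0,0):P a9@(1,2):R
t=4: a0@(1,2):P a1@(2,3):R a2@(1,0):P a3@(1,0):P a4@(3,2):R a5@(2,0):R a6@(2,2):R a7@(1,0):P a8@(1,0):P a9@(2,2):R
t=5: a0@(2,2):P a1@(3,3):R a2@(2,0):P a3@(2,0):P a4@(4,2):R a5@(3,0):R a6@(3,2):R a7@(2,0):P a8@(2,0):P a9@(3,2):R
t=6: a0@(3,2):P a1@(4,3):R a2@(3,0):P a3@(3,0):P a4@(0,2):R a5@(4,0):R a6@(4,2):R a7@(3,0):P a8@(3,0):P a9@(4,2):R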